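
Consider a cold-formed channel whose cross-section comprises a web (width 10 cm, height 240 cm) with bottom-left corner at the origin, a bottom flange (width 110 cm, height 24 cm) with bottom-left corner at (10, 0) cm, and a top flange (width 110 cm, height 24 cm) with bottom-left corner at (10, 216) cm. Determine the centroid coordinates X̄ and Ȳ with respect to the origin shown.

Part | A | x̄ᵢ | ȳᵢ | A·x̄ᵢ | A·ȳᵢ
web | 2400.00 | 5.00 | 120.00 | 12000.00 | 288000.00
bottom flange | 2640.00 | 65.00 | 12.00 | 171600.00 | 31680.00
top flange | 2640.00 | 65.00 | 228.00 | 171600.00 | 601920.00
Σ | 7680.00 |  |  | 355200.00 | 921600.00
X̄ = 355200.00 / 7680.00 = 46.25 cm
Ȳ = 921600.00 / 7680.00 = 120.00 cm

X̄ = 46.25 cm, Ȳ = 120.00 cm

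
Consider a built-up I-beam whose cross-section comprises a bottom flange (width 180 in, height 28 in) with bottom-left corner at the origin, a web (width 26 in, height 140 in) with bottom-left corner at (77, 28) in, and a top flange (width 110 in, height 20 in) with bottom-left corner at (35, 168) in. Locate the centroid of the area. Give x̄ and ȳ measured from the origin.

Part | A | x̄ᵢ | ȳᵢ | A·x̄ᵢ | A·ȳᵢ
bottom flange | 5040.00 | 90.00 | 14.00 | 453600.00 | 70560.00
web | 3640.00 | 90.00 | 98.00 | 327600.00 | 356720.00
top flange | 2200.00 | 90.00 | 178.00 | 198000.00 | 391600.00
Σ | 10880.00 |  |  | 979200.00 | 818880.00
x̄ = 979200.00 / 10880.00 = 90.00 in
ȳ = 818880.00 / 10880.00 = 75.26 in

x̄ = 90.00 in, ȳ = 75.26 in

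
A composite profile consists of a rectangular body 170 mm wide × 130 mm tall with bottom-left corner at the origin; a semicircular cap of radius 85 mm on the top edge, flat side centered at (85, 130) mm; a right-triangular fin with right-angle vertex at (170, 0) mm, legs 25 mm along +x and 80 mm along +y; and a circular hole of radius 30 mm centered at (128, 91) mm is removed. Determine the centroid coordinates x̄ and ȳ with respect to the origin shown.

Part | A | x̄ᵢ | ȳᵢ | A·x̄ᵢ | A·ȳᵢ
rectangular body | 22100.00 | 85.00 | 65.00 | 1878500.00 | 1436500.00
semicircular top | 11349.00 | 85.00 | 166.08 | 964665.29 | 1884787.12
triangular fin | 1000.00 | 178.33 | 26.67 | 178333.33 | 26666.67
hole | -2827.43 | 128.00 | 91.00 | -361911.47 | -257296.44
Σ | 31621.57 |  |  | 2659587.15 | 3090657.34
x̄ = 2659587.15 / 31621.57 = 84.11 mm
ȳ = 3090657.34 / 31621.57 = 97.74 mm

x̄ = 84.11 mm, ȳ = 97.74 mm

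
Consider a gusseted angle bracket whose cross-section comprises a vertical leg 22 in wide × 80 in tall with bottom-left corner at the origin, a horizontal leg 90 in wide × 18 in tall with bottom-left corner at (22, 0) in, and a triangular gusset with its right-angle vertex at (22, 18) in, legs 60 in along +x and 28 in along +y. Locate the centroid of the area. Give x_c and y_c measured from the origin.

x_c = 38.67 in, y_c = 25.58 in

vertical leg: A = 22 × 80 = 1760.00, centroid at (11.00, 40.00).
horizontal leg: A = 90 × 18 = 1620.00, centroid at (67.00, 9.00).
gusset: A = ½·60·28 = 840.00, centroid at (42.00, 27.33).
ΣA = 4220.00 in²
ΣAx_c = (1760.00)(11.00) + (1620.00)(67.00) + (840.00)(42.00) = 163180.00 in³
ΣAy_c = (1760.00)(40.00) + (1620.00)(9.00) + (840.00)(27.33) = 107940.00 in³
x_c = 163180.00 / 4220.00 = 38.67 in
y_c = 107940.00 / 4220.00 = 25.58 in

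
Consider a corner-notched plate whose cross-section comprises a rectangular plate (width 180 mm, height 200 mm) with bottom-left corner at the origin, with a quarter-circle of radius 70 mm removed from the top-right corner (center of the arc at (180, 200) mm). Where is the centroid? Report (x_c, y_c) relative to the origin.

plate: A = 180 × 200 = 36000.00, centroid at (90.00, 100.00).
removed quarter-circle: A = −¼π·70² = -3848.45, centroid at (150.29, 170.29).
ΣA = 32151.55 mm², ΣAx_c = 2661612.15 mm³, ΣAy_c = 2944643.13 mm³.
x_c = 2661612.15/32151.55 = 82.78 mm; y_c = 2944643.13/32151.55 = 91.59 mm.

x_c = 82.78 mm, y_c = 91.59 mm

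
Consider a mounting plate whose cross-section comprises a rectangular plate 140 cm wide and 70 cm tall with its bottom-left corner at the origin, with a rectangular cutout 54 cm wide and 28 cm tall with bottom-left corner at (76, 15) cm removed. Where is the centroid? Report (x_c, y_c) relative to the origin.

Part | A | x̄ᵢ | ȳᵢ | A·x̄ᵢ | A·ȳᵢ
plate | 9800.00 | 70.00 | 35.00 | 686000.00 | 343000.00
hole | -1512.00 | 103.00 | 29.00 | -155736.00 | -43848.00
Σ | 8288.00 |  |  | 530264.00 | 299152.00
x_c = 530264.00 / 8288.00 = 63.98 cm
y_c = 299152.00 / 8288.00 = 36.09 cm

x_c = 63.98 cm, y_c = 36.09 cm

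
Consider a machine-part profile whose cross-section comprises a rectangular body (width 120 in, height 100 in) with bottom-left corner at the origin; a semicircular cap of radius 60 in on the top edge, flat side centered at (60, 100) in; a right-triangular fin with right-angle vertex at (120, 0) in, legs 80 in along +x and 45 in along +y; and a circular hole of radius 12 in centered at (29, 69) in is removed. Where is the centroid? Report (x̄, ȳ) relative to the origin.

x̄ = 68.95 in, ȳ = 68.69 in

rectangular body: A = 120 × 100 = 12000.00, centroid at (60.00, 50.00).
semicircular top: A = ½π·60² = 5654.87, centroid at (60.00, 125.46).
triangular fin: A = ½·80·45 = 1800.00, centroid at (146.67, 15.00).
hole: A = −π·12² = -452.39, centroid at (29.00, 69.00).
ΣA = 19002.48 in², ΣAx̄ = 1310172.72 in³, ΣAȳ = 1305271.81 in³.
x̄ = 1310172.72/19002.48 = 68.95 in; ȳ = 1305271.81/19002.48 = 68.69 in.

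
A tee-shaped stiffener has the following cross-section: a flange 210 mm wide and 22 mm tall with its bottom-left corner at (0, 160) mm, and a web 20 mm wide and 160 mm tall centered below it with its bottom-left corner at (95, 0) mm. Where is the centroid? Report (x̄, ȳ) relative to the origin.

x̄ = 105.00 mm, ȳ = 133.76 mm

web: A = 20 × 160 = 3200.00, centroid at (105.00, 80.00).
flange: A = 210 × 22 = 4620.00, centroid at (105.00, 171.00).
ΣA = 7820.00 mm²
ΣAx̄ = (3200.00)(105.00) + (4620.00)(105.00) = 821100.00 mm³
ΣAȳ = (3200.00)(80.00) + (4620.00)(171.00) = 1046020.00 mm³
x̄ = 821100.00 / 7820.00 = 105.00 mm
ȳ = 1046020.00 / 7820.00 = 133.76 mm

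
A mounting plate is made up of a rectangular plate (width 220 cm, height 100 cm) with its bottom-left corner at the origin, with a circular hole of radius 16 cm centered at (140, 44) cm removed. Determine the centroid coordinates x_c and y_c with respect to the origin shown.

plate: A = 220 × 100 = 22000.00, centroid at (110.00, 50.00).
hole: A = −π·16² = -804.25, centroid at (140.00, 44.00).
ΣA = 21195.75 cm²
ΣAx_c = (22000.00)(110.00) + (-804.25)(140.00) = 2307405.32 cm³
ΣAy_c = (22000.00)(50.00) + (-804.25)(44.00) = 1064613.10 cm³
x_c = 2307405.32 / 21195.75 = 108.86 cm
y_c = 1064613.10 / 21195.75 = 50.23 cm

x_c = 108.86 cm, y_c = 50.23 cm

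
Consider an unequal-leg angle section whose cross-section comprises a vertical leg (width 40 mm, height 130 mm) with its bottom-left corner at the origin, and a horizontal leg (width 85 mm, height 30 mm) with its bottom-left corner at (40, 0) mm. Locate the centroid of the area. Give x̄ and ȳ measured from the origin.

vertical leg: A = 40 × 130 = 5200.00, centroid at (20.00, 65.00).
horizontal leg: A = 85 × 30 = 2550.00, centroid at (82.50, 15.00).
ΣA = 7750.00 mm², ΣAx̄ = 314375.00 mm³, ΣAȳ = 376250.00 mm³.
x̄ = 314375.00/7750.00 = 40.56 mm; ȳ = 376250.00/7750.00 = 48.55 mm.

x̄ = 40.56 mm, ȳ = 48.55 mm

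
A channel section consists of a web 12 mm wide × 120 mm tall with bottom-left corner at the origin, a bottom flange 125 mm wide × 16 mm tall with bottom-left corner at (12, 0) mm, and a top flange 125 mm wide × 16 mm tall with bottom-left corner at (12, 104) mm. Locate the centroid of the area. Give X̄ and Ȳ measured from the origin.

X̄ = 56.37 mm, Ȳ = 60.00 mm

Part | A | x̄ᵢ | ȳᵢ | A·x̄ᵢ | A·ȳᵢ
web | 1440.00 | 6.00 | 60.00 | 8640.00 | 86400.00
bottom flange | 2000.00 | 74.50 | 8.00 | 149000.00 | 16000.00
top flange | 2000.00 | 74.50 | 112.00 | 149000.00 | 224000.00
Σ | 5440.00 |  |  | 306640.00 | 326400.00
X̄ = 306640.00 / 5440.00 = 56.37 mm
Ȳ = 326400.00 / 5440.00 = 60.00 mm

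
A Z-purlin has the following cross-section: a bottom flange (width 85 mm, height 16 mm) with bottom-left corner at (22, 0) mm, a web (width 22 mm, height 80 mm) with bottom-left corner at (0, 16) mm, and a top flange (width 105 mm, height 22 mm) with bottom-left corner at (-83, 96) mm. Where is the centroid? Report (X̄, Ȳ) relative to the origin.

bottom flange: A = 85 × 16 = 1360.00, centroid at (64.50, 8.00).
web: A = 22 × 80 = 1760.00, centroid at (11.00, 56.00).
top flange: A = 105 × 22 = 2310.00, centroid at (-30.50, 107.00).
ΣA = 5430.00 mm², ΣAX̄ = 36625.00 mm³, ΣAȲ = 356610.00 mm³.
X̄ = 36625.00/5430.00 = 6.74 mm; Ȳ = 356610.00/5430.00 = 65.67 mm.

X̄ = 6.74 mm, Ȳ = 65.67 mm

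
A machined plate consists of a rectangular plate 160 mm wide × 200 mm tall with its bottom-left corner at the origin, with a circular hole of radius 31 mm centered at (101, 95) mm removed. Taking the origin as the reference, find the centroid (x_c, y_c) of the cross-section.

x_c = 77.81 mm, y_c = 100.52 mm

plate: A = 160 × 200 = 32000.00, centroid at (80.00, 100.00).
hole: A = −π·31² = -3019.07, centroid at (101.00, 95.00).
ΣA = 28980.93 mm²
ΣAx_c = (32000.00)(80.00) + (-3019.07)(101.00) = 2255073.88 mm³
ΣAy_c = (32000.00)(100.00) + (-3019.07)(95.00) = 2913188.30 mm³
x_c = 2255073.88 / 28980.93 = 77.81 mm
y_c = 2913188.30 / 28980.93 = 100.52 mm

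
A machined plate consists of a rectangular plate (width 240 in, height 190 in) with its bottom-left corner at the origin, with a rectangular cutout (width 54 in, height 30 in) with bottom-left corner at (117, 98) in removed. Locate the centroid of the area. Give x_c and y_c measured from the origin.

x_c = 119.12 in, y_c = 94.34 in

plate: A = 240 × 190 = 45600.00, centroid at (120.00, 95.00).
hole: A = −(54 × 30) = -1620.00, centroid at (144.00, 113.00).
ΣA = 43980.00 in², ΣAx_c = 5238720.00 in³, ΣAy_c = 4148940.00 in³.
x_c = 5238720.00/43980.00 = 119.12 in; y_c = 4148940.00/43980.00 = 94.34 in.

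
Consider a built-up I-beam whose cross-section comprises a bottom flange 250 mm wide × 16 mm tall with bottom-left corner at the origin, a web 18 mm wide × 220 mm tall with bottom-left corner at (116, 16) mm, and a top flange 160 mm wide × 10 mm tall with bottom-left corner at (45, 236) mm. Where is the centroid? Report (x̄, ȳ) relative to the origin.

x̄ = 125.00 mm, ȳ = 95.87 mm

bottom flange: A = 250 × 16 = 4000.00, centroid at (125.00, 8.00).
web: A = 18 × 220 = 3960.00, centroid at (125.00, 126.00).
top flange: A = 160 × 10 = 1600.00, centroid at (125.00, 241.00).
ΣA = 9560.00 mm², ΣAx̄ = 1195000.00 mm³, ΣAȳ = 916560.00 mm³.
x̄ = 1195000.00/9560.00 = 125.00 mm; ȳ = 916560.00/9560.00 = 95.87 mm.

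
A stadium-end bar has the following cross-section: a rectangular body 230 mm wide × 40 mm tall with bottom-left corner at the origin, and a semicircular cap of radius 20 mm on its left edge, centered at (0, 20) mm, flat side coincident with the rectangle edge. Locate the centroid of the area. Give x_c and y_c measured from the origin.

x_c = 107.11 mm, y_c = 20.00 mm

rectangular body: A = 230 × 40 = 9200.00, centroid at (115.00, 20.00).
semicircular end: A = ½π·20² = 628.32, centroid at (-8.49, 20.00).
ΣA = 9828.32 mm²
ΣAx_c = (9200.00)(115.00) + (628.32)(-8.49) = 1052666.67 mm³
ΣAy_c = (9200.00)(20.00) + (628.32)(20.00) = 196566.37 mm³
x_c = 1052666.67 / 9828.32 = 107.11 mm
y_c = 196566.37 / 9828.32 = 20.00 mm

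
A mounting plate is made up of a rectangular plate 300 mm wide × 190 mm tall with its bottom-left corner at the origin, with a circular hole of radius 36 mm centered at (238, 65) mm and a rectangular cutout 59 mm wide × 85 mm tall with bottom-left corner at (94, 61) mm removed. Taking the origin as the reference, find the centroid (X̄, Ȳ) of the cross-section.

X̄ = 145.30 mm, Ȳ = 96.66 mm

plate: A = 300 × 190 = 57000.00, centroid at (150.00, 95.00).
hole 1: A = −π·36² = -4071.50, centroid at (238.00, 65.00).
hole 2: A = −(59 × 85) = -5015.00, centroid at (123.50, 103.50).
ΣA = 47913.50 mm², ΣAX̄ = 6961629.53 mm³, ΣAȲ = 4631299.73 mm³.
X̄ = 6961629.53/47913.50 = 145.30 mm; Ȳ = 4631299.73/47913.50 = 96.66 mm.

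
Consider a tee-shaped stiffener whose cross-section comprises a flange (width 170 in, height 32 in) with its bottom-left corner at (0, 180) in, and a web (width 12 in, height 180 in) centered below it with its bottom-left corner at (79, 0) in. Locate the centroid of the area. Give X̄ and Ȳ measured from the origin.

X̄ = 85.00 in, Ȳ = 165.87 in

web: A = 12 × 180 = 2160.00, centroid at (85.00, 90.00).
flange: A = 170 × 32 = 5440.00, centroid at (85.00, 196.00).
ΣA = 7600.00 in², ΣAX̄ = 646000.00 in³, ΣAȲ = 1260640.00 in³.
X̄ = 646000.00/7600.00 = 85.00 in; Ȳ = 1260640.00/7600.00 = 165.87 in.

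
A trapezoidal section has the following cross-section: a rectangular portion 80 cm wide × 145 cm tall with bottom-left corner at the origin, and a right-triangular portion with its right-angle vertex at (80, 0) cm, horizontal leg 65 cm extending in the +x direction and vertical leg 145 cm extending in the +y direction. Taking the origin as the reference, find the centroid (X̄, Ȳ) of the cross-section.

X̄ = 57.81 cm, Ȳ = 65.52 cm

Part | A | x̄ᵢ | ȳᵢ | A·x̄ᵢ | A·ȳᵢ
rectangular portion | 11600.00 | 40.00 | 72.50 | 464000.00 | 841000.00
triangular portion | 4712.50 | 101.67 | 48.33 | 479104.17 | 227770.83
Σ | 16312.50 |  |  | 943104.17 | 1068770.83
X̄ = 943104.17 / 16312.50 = 57.81 cm
Ȳ = 1068770.83 / 16312.50 = 65.52 cm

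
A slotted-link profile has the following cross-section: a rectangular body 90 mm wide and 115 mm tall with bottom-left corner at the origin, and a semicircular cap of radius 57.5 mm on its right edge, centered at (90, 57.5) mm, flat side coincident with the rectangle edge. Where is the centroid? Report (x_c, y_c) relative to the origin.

rectangular body: A = 90 × 115 = 10350.00, centroid at (45.00, 57.50).
semicircular end: A = ½π·57.5² = 5193.45, centroid at (114.40, 57.50).
ΣA = 15543.45 mm²
ΣAx_c = (10350.00)(45.00) + (5193.45)(114.40) = 1059899.67 mm³
ΣAy_c = (10350.00)(57.50) + (5193.45)(57.50) = 893748.11 mm³
x_c = 1059899.67 / 15543.45 = 68.19 mm
y_c = 893748.11 / 15543.45 = 57.50 mm

x_c = 68.19 mm, y_c = 57.50 mm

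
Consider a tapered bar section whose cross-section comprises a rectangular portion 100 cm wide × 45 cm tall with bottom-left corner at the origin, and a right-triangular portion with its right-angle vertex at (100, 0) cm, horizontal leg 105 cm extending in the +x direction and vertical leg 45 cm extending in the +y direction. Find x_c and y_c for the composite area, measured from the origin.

x_c = 79.26 cm, y_c = 19.92 cm

Part | A | x̄ᵢ | ȳᵢ | A·x̄ᵢ | A·ȳᵢ
rectangular portion | 4500.00 | 50.00 | 22.50 | 225000.00 | 101250.00
triangular portion | 2362.50 | 135.00 | 15.00 | 318937.50 | 35437.50
Σ | 6862.50 |  |  | 543937.50 | 136687.50
x_c = 543937.50 / 6862.50 = 79.26 cm
y_c = 136687.50 / 6862.50 = 19.92 cm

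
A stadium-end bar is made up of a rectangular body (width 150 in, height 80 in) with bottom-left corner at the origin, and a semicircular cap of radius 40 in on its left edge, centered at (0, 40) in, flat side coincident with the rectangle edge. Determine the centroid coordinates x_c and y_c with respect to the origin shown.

Part | A | x̄ᵢ | ȳᵢ | A·x̄ᵢ | A·ȳᵢ
rectangular body | 12000.00 | 75.00 | 40.00 | 900000.00 | 480000.00
semicircular end | 2513.27 | -16.98 | 40.00 | -42666.67 | 100530.96
Σ | 14513.27 |  |  | 857333.33 | 580530.96
x_c = 857333.33 / 14513.27 = 59.07 in
y_c = 580530.96 / 14513.27 = 40.00 in

x_c = 59.07 in, y_c = 40.00 in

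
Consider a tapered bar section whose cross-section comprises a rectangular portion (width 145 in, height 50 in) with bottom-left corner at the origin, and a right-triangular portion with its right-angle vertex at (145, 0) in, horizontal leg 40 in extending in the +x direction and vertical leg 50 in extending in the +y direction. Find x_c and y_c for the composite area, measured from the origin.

x_c = 82.90 in, y_c = 23.99 in

Part | A | x̄ᵢ | ȳᵢ | A·x̄ᵢ | A·ȳᵢ
rectangular portion | 7250.00 | 72.50 | 25.00 | 525625.00 | 181250.00
triangular portion | 1000.00 | 158.33 | 16.67 | 158333.33 | 16666.67
Σ | 8250.00 |  |  | 683958.33 | 197916.67
x_c = 683958.33 / 8250.00 = 82.90 in
y_c = 197916.67 / 8250.00 = 23.99 in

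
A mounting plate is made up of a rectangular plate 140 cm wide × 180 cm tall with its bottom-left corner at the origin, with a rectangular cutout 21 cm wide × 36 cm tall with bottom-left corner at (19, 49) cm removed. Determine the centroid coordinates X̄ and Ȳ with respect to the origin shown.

X̄ = 71.25 cm, Ȳ = 90.71 cm

Part | A | x̄ᵢ | ȳᵢ | A·x̄ᵢ | A·ȳᵢ
plate | 25200.00 | 70.00 | 90.00 | 1764000.00 | 2268000.00
hole | -756.00 | 29.50 | 67.00 | -22302.00 | -50652.00
Σ | 24444.00 |  |  | 1741698.00 | 2217348.00
X̄ = 1741698.00 / 24444.00 = 71.25 cm
Ȳ = 2217348.00 / 24444.00 = 90.71 cm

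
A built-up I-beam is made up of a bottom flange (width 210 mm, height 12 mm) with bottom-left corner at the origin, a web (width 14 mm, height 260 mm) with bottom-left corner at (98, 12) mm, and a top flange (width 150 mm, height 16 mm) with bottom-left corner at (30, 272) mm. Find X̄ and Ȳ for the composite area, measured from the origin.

X̄ = 105.00 mm, Ȳ = 140.65 mm

bottom flange: A = 210 × 12 = 2520.00, centroid at (105.00, 6.00).
web: A = 14 × 260 = 3640.00, centroid at (105.00, 142.00).
top flange: A = 150 × 16 = 2400.00, centroid at (105.00, 280.00).
ΣA = 8560.00 mm²
ΣAX̄ = (2520.00)(105.00) + (3640.00)(105.00) + (2400.00)(105.00) = 898800.00 mm³
ΣAȲ = (2520.00)(6.00) + (3640.00)(142.00) + (2400.00)(280.00) = 1204000.00 mm³
X̄ = 898800.00 / 8560.00 = 105.00 mm
Ȳ = 1204000.00 / 8560.00 = 140.65 mm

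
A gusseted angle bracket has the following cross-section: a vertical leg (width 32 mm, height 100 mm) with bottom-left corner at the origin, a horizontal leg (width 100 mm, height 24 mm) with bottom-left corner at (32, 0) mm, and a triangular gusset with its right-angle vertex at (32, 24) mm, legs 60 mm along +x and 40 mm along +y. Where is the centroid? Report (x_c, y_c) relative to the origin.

Part | A | x̄ᵢ | ȳᵢ | A·x̄ᵢ | A·ȳᵢ
vertical leg | 3200.00 | 16.00 | 50.00 | 51200.00 | 160000.00
horizontal leg | 2400.00 | 82.00 | 12.00 | 196800.00 | 28800.00
gusset | 1200.00 | 52.00 | 37.33 | 62400.00 | 44800.00
Σ | 6800.00 |  |  | 310400.00 | 233600.00
x_c = 310400.00 / 6800.00 = 45.65 mm
y_c = 233600.00 / 6800.00 = 34.35 mm

x_c = 45.65 mm, y_c = 34.35 mm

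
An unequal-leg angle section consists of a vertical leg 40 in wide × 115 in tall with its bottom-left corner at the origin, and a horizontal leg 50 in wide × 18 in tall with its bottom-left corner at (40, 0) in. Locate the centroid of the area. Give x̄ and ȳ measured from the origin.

x̄ = 27.36 in, ȳ = 49.56 in

Part | A | x̄ᵢ | ȳᵢ | A·x̄ᵢ | A·ȳᵢ
vertical leg | 4600.00 | 20.00 | 57.50 | 92000.00 | 264500.00
horizontal leg | 900.00 | 65.00 | 9.00 | 58500.00 | 8100.00
Σ | 5500.00 |  |  | 150500.00 | 272600.00
x̄ = 150500.00 / 5500.00 = 27.36 in
ȳ = 272600.00 / 5500.00 = 49.56 in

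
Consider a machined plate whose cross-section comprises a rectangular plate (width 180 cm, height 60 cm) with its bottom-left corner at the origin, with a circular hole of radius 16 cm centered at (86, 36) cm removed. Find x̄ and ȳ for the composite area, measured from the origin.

Part | A | x̄ᵢ | ȳᵢ | A·x̄ᵢ | A·ȳᵢ
plate | 10800.00 | 90.00 | 30.00 | 972000.00 | 324000.00
hole | -804.25 | 86.00 | 36.00 | -69165.30 | -28952.92
Σ | 9995.75 |  |  | 902834.70 | 295047.08
x̄ = 902834.70 / 9995.75 = 90.32 cm
ȳ = 295047.08 / 9995.75 = 29.52 cm

x̄ = 90.32 cm, ȳ = 29.52 cm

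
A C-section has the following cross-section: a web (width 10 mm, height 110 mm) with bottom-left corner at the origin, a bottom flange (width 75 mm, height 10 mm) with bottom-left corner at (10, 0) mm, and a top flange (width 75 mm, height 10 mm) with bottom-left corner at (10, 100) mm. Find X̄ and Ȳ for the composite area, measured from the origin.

web: A = 10 × 110 = 1100.00, centroid at (5.00, 55.00).
bottom flange: A = 75 × 10 = 750.00, centroid at (47.50, 5.00).
top flange: A = 75 × 10 = 750.00, centroid at (47.50, 105.00).
ΣA = 2600.00 mm²
ΣAX̄ = (1100.00)(5.00) + (750.00)(47.50) + (750.00)(47.50) = 76750.00 mm³
ΣAȲ = (1100.00)(55.00) + (750.00)(5.00) + (750.00)(105.00) = 143000.00 mm³
X̄ = 76750.00 / 2600.00 = 29.52 mm
Ȳ = 143000.00 / 2600.00 = 55.00 mm

X̄ = 29.52 mm, Ȳ = 55.00 mm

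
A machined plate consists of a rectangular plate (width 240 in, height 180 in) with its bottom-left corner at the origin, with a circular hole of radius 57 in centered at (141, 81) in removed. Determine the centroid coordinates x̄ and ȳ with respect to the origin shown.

plate: A = 240 × 180 = 43200.00, centroid at (120.00, 90.00).
hole: A = −π·57² = -10207.03, centroid at (141.00, 81.00).
ΣA = 32992.97 in²
ΣAx̄ = (43200.00)(120.00) + (-10207.03)(141.00) = 3744808.13 in³
ΣAȳ = (43200.00)(90.00) + (-10207.03)(81.00) = 3061230.20 in³
x̄ = 3744808.13 / 32992.97 = 113.50 in
ȳ = 3061230.20 / 32992.97 = 92.78 in

x̄ = 113.50 in, ȳ = 92.78 in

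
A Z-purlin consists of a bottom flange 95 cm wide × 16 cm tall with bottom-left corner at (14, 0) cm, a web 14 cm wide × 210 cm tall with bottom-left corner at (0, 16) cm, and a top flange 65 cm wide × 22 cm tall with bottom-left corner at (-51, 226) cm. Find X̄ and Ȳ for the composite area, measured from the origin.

bottom flange: A = 95 × 16 = 1520.00, centroid at (61.50, 8.00).
web: A = 14 × 210 = 2940.00, centroid at (7.00, 121.00).
top flange: A = 65 × 22 = 1430.00, centroid at (-18.50, 237.00).
ΣA = 5890.00 cm², ΣAX̄ = 87605.00 cm³, ΣAȲ = 706810.00 cm³.
X̄ = 87605.00/5890.00 = 14.87 cm; Ȳ = 706810.00/5890.00 = 120.00 cm.

X̄ = 14.87 cm, Ȳ = 120.00 cm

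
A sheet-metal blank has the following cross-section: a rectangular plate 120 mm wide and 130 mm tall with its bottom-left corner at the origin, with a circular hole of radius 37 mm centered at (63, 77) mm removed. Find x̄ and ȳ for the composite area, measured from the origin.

x̄ = 58.86 mm, ȳ = 60.43 mm

plate: A = 120 × 130 = 15600.00, centroid at (60.00, 65.00).
hole: A = −π·37² = -4300.84, centroid at (63.00, 77.00).
ΣA = 11299.16 mm²
ΣAx̄ = (15600.00)(60.00) + (-4300.84)(63.00) = 665047.06 mm³
ΣAȳ = (15600.00)(65.00) + (-4300.84)(77.00) = 682835.29 mm³
x̄ = 665047.06 / 11299.16 = 58.86 mm
ȳ = 682835.29 / 11299.16 = 60.43 mm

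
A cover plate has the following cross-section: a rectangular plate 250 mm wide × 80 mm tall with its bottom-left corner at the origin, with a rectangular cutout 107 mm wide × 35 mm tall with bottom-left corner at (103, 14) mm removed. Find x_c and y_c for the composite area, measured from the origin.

x_c = 117.74 mm, y_c = 41.96 mm

plate: A = 250 × 80 = 20000.00, centroid at (125.00, 40.00).
hole: A = −(107 × 35) = -3745.00, centroid at (156.50, 31.50).
ΣA = 16255.00 mm²
ΣAx_c = (20000.00)(125.00) + (-3745.00)(156.50) = 1913907.50 mm³
ΣAy_c = (20000.00)(40.00) + (-3745.00)(31.50) = 682032.50 mm³
x_c = 1913907.50 / 16255.00 = 117.74 mm
y_c = 682032.50 / 16255.00 = 41.96 mm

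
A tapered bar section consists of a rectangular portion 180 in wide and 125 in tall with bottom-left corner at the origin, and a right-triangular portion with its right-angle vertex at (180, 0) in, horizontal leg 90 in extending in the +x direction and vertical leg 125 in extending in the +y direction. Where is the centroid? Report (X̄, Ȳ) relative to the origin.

X̄ = 114.00 in, Ȳ = 58.33 in

rectangular portion: A = 180 × 125 = 22500.00, centroid at (90.00, 62.50).
triangular portion: A = ½·90·125 = 5625.00, centroid at (210.00, 41.67).
ΣA = 28125.00 in², ΣAX̄ = 3206250.00 in³, ΣAȲ = 1640625.00 in³.
X̄ = 3206250.00/28125.00 = 114.00 in; Ȳ = 1640625.00/28125.00 = 58.33 in.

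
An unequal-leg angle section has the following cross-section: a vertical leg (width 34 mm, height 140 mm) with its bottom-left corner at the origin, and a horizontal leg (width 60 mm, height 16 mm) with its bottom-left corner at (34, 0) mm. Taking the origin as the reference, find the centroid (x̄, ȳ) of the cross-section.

vertical leg: A = 34 × 140 = 4760.00, centroid at (17.00, 70.00).
horizontal leg: A = 60 × 16 = 960.00, centroid at (64.00, 8.00).
ΣA = 5720.00 mm², ΣAx̄ = 142360.00 mm³, ΣAȳ = 340880.00 mm³.
x̄ = 142360.00/5720.00 = 24.89 mm; ȳ = 340880.00/5720.00 = 59.59 mm.

x̄ = 24.89 mm, ȳ = 59.59 mm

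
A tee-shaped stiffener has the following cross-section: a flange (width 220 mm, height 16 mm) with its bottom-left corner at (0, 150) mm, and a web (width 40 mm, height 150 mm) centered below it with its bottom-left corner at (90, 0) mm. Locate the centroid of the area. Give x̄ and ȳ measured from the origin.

x̄ = 110.00 mm, ȳ = 105.69 mm

Part | A | x̄ᵢ | ȳᵢ | A·x̄ᵢ | A·ȳᵢ
web | 6000.00 | 110.00 | 75.00 | 660000.00 | 450000.00
flange | 3520.00 | 110.00 | 158.00 | 387200.00 | 556160.00
Σ | 9520.00 |  |  | 1047200.00 | 1006160.00
x̄ = 1047200.00 / 9520.00 = 110.00 mm
ȳ = 1006160.00 / 9520.00 = 105.69 mm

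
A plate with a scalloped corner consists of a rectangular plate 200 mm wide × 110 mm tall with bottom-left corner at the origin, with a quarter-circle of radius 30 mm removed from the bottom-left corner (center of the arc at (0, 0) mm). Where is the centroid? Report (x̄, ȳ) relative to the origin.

plate: A = 200 × 110 = 22000.00, centroid at (100.00, 55.00).
removed quarter-circle: A = −¼π·30² = -706.86, centroid at (12.73, 12.73).
ΣA = 21293.14 mm², ΣAx̄ = 2191000.00 mm³, ΣAȳ = 1201000.00 mm³.
x̄ = 2191000.00/21293.14 = 102.90 mm; ȳ = 1201000.00/21293.14 = 56.40 mm.

x̄ = 102.90 mm, ȳ = 56.40 mm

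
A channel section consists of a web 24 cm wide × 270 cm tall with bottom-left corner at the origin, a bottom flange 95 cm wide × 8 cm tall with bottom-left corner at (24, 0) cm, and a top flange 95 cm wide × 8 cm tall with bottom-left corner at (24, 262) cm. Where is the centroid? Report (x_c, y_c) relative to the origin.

web: A = 24 × 270 = 6480.00, centroid at (12.00, 135.00).
bottom flange: A = 95 × 8 = 760.00, centroid at (71.50, 4.00).
top flange: A = 95 × 8 = 760.00, centroid at (71.50, 266.00).
ΣA = 8000.00 cm², ΣAx_c = 186440.00 cm³, ΣAy_c = 1080000.00 cm³.
x_c = 186440.00/8000.00 = 23.30 cm; y_c = 1080000.00/8000.00 = 135.00 cm.

x_c = 23.30 cm, y_c = 135.00 cm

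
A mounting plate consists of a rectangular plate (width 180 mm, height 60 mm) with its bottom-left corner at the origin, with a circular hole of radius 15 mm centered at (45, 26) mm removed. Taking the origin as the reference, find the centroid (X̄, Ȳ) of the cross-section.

X̄ = 93.15 mm, Ȳ = 30.28 mm

Part | A | x̄ᵢ | ȳᵢ | A·x̄ᵢ | A·ȳᵢ
plate | 10800.00 | 90.00 | 30.00 | 972000.00 | 324000.00
hole | -706.86 | 45.00 | 26.00 | -31808.63 | -18378.32
Σ | 10093.14 |  |  | 940191.37 | 305621.68
X̄ = 940191.37 / 10093.14 = 93.15 mm
Ȳ = 305621.68 / 10093.14 = 30.28 mm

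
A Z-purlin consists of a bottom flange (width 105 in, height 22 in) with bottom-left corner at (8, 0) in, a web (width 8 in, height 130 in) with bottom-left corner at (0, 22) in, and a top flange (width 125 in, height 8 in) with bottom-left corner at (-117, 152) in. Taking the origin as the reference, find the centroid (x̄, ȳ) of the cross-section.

x̄ = 20.56 in, ȳ = 62.50 in

Part | A | x̄ᵢ | ȳᵢ | A·x̄ᵢ | A·ȳᵢ
bottom flange | 2310.00 | 60.50 | 11.00 | 139755.00 | 25410.00
web | 1040.00 | 4.00 | 87.00 | 4160.00 | 90480.00
top flange | 1000.00 | -54.50 | 156.00 | -54500.00 | 156000.00
Σ | 4350.00 |  |  | 89415.00 | 271890.00
x̄ = 89415.00 / 4350.00 = 20.56 in
ȳ = 271890.00 / 4350.00 = 62.50 in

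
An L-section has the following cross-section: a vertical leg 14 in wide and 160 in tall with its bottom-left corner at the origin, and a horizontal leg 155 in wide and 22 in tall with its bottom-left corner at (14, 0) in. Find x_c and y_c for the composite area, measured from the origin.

x_c = 58.00 in, y_c = 38.36 in

vertical leg: A = 14 × 160 = 2240.00, centroid at (7.00, 80.00).
horizontal leg: A = 155 × 22 = 3410.00, centroid at (91.50, 11.00).
ΣA = 5650.00 in²
ΣAx_c = (2240.00)(7.00) + (3410.00)(91.50) = 327695.00 in³
ΣAy_c = (2240.00)(80.00) + (3410.00)(11.00) = 216710.00 in³
x_c = 327695.00 / 5650.00 = 58.00 in
y_c = 216710.00 / 5650.00 = 38.36 in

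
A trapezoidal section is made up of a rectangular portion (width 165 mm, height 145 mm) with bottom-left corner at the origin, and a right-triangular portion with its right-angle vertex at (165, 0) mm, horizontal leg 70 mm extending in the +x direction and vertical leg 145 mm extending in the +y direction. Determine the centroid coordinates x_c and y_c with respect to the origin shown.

x_c = 101.02 mm, y_c = 68.27 mm

rectangular portion: A = 165 × 145 = 23925.00, centroid at (82.50, 72.50).
triangular portion: A = ½·70·145 = 5075.00, centroid at (188.33, 48.33).
ΣA = 29000.00 mm²
ΣAx_c = (23925.00)(82.50) + (5075.00)(188.33) = 2929604.17 mm³
ΣAy_c = (23925.00)(72.50) + (5075.00)(48.33) = 1979854.17 mm³
x_c = 2929604.17 / 29000.00 = 101.02 mm
y_c = 1979854.17 / 29000.00 = 68.27 mm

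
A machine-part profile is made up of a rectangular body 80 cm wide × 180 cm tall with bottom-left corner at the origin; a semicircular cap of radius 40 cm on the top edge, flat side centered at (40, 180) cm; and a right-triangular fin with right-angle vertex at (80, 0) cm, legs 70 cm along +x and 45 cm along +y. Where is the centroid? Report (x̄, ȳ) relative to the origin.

rectangular body: A = 80 × 180 = 14400.00, centroid at (40.00, 90.00).
semicircular top: A = ½π·40² = 2513.27, centroid at (40.00, 196.98).
triangular fin: A = ½·70·45 = 1575.00, centroid at (103.33, 15.00).
ΣA = 18488.27 cm²
ΣAx̄ = (14400.00)(40.00) + (2513.27)(40.00) + (1575.00)(103.33) = 839280.96 cm³
ΣAȳ = (14400.00)(90.00) + (2513.27)(196.98) + (1575.00)(15.00) = 1814681.01 cm³
x̄ = 839280.96 / 18488.27 = 45.40 cm
ȳ = 1814681.01 / 18488.27 = 98.15 cm

x̄ = 45.40 cm, ȳ = 98.15 cm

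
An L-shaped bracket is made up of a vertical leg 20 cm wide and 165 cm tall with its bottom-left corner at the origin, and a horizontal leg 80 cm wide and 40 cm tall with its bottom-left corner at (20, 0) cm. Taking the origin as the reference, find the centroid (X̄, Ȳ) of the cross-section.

X̄ = 34.62 cm, Ȳ = 51.73 cm

vertical leg: A = 20 × 165 = 3300.00, centroid at (10.00, 82.50).
horizontal leg: A = 80 × 40 = 3200.00, centroid at (60.00, 20.00).
ΣA = 6500.00 cm², ΣAX̄ = 225000.00 cm³, ΣAȲ = 336250.00 cm³.
X̄ = 225000.00/6500.00 = 34.62 cm; Ȳ = 336250.00/6500.00 = 51.73 cm.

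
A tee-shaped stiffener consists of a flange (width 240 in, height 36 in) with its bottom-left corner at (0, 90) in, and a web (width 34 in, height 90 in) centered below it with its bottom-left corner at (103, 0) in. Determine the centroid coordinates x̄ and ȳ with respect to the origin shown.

web: A = 34 × 90 = 3060.00, centroid at (120.00, 45.00).
flange: A = 240 × 36 = 8640.00, centroid at (120.00, 108.00).
ΣA = 11700.00 in²
ΣAx̄ = (3060.00)(120.00) + (8640.00)(120.00) = 1404000.00 in³
ΣAȳ = (3060.00)(45.00) + (8640.00)(108.00) = 1070820.00 in³
x̄ = 1404000.00 / 11700.00 = 120.00 in
ȳ = 1070820.00 / 11700.00 = 91.52 in

x̄ = 120.00 in, ȳ = 91.52 in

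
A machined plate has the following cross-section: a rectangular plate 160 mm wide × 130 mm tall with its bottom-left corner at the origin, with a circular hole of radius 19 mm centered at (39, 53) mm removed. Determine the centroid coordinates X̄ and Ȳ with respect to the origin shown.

X̄ = 82.36 mm, Ȳ = 65.69 mm

plate: A = 160 × 130 = 20800.00, centroid at (80.00, 65.00).
hole: A = −π·19² = -1134.11, centroid at (39.00, 53.00).
ΣA = 19665.89 mm²
ΣAX̄ = (20800.00)(80.00) + (-1134.11)(39.00) = 1619769.52 mm³
ΣAȲ = (20800.00)(65.00) + (-1134.11)(53.00) = 1291891.91 mm³
X̄ = 1619769.52 / 19665.89 = 82.36 mm
Ȳ = 1291891.91 / 19665.89 = 65.69 mm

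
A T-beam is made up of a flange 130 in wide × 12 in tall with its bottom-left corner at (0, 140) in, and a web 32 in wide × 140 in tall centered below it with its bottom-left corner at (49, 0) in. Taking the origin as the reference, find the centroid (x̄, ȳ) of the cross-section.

Part | A | x̄ᵢ | ȳᵢ | A·x̄ᵢ | A·ȳᵢ
web | 4480.00 | 65.00 | 70.00 | 291200.00 | 313600.00
flange | 1560.00 | 65.00 | 146.00 | 101400.00 | 227760.00
Σ | 6040.00 |  |  | 392600.00 | 541360.00
x̄ = 392600.00 / 6040.00 = 65.00 in
ȳ = 541360.00 / 6040.00 = 89.63 in

x̄ = 65.00 in, ȳ = 89.63 in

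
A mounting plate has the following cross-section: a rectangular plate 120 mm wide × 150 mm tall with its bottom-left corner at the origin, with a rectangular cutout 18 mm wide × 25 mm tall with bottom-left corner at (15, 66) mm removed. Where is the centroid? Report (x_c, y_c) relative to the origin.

x_c = 60.92 mm, y_c = 74.91 mm

plate: A = 120 × 150 = 18000.00, centroid at (60.00, 75.00).
hole: A = −(18 × 25) = -450.00, centroid at (24.00, 78.50).
ΣA = 17550.00 mm², ΣAx_c = 1069200.00 mm³, ΣAy_c = 1314675.00 mm³.
x_c = 1069200.00/17550.00 = 60.92 mm; y_c = 1314675.00/17550.00 = 74.91 mm.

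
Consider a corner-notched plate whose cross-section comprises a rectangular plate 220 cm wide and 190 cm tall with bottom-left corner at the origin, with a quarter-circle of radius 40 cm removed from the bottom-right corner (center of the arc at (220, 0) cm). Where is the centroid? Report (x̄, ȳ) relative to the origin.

plate: A = 220 × 190 = 41800.00, centroid at (110.00, 95.00).
removed quarter-circle: A = −¼π·40² = -1256.64, centroid at (203.02, 16.98).
ΣA = 40543.36 cm²
ΣAx̄ = (41800.00)(110.00) + (-1256.64)(203.02) = 4342873.18 cm³
ΣAȳ = (41800.00)(95.00) + (-1256.64)(16.98) = 3949666.67 cm³
x̄ = 4342873.18 / 40543.36 = 107.12 cm
ȳ = 3949666.67 / 40543.36 = 97.42 cm

x̄ = 107.12 cm, ȳ = 97.42 cm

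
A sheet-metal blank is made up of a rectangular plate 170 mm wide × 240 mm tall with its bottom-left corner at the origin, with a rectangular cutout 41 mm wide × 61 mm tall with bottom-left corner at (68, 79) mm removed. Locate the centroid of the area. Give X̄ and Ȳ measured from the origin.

plate: A = 170 × 240 = 40800.00, centroid at (85.00, 120.00).
hole: A = −(41 × 61) = -2501.00, centroid at (88.50, 109.50).
ΣA = 38299.00 mm², ΣAX̄ = 3246661.50 mm³, ΣAȲ = 4622140.50 mm³.
X̄ = 3246661.50/38299.00 = 84.77 mm; Ȳ = 4622140.50/38299.00 = 120.69 mm.

X̄ = 84.77 mm, Ȳ = 120.69 mm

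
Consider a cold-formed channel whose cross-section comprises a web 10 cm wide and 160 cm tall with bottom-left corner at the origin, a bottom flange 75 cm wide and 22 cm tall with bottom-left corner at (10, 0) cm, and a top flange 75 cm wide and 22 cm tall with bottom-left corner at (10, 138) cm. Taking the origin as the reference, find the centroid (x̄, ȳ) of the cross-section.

x̄ = 33.62 cm, ȳ = 80.00 cm

web: A = 10 × 160 = 1600.00, centroid at (5.00, 80.00).
bottom flange: A = 75 × 22 = 1650.00, centroid at (47.50, 11.00).
top flange: A = 75 × 22 = 1650.00, centroid at (47.50, 149.00).
ΣA = 4900.00 cm², ΣAx̄ = 164750.00 cm³, ΣAȳ = 392000.00 cm³.
x̄ = 164750.00/4900.00 = 33.62 cm; ȳ = 392000.00/4900.00 = 80.00 cm.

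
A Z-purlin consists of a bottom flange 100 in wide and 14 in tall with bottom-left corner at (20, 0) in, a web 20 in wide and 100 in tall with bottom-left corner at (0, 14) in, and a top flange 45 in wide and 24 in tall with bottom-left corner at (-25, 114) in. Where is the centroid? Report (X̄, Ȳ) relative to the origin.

bottom flange: A = 100 × 14 = 1400.00, centroid at (70.00, 7.00).
web: A = 20 × 100 = 2000.00, centroid at (10.00, 64.00).
top flange: A = 45 × 24 = 1080.00, centroid at (-2.50, 126.00).
ΣA = 4480.00 in²
ΣAX̄ = (1400.00)(70.00) + (2000.00)(10.00) + (1080.00)(-2.50) = 115300.00 in³
ΣAȲ = (1400.00)(7.00) + (2000.00)(64.00) + (1080.00)(126.00) = 273880.00 in³
X̄ = 115300.00 / 4480.00 = 25.74 in
Ȳ = 273880.00 / 4480.00 = 61.13 in

X̄ = 25.74 in, Ȳ = 61.13 in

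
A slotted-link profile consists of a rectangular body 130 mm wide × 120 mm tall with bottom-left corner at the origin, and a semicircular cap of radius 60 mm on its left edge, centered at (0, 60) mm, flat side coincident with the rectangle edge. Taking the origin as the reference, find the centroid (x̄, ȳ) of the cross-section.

rectangular body: A = 130 × 120 = 15600.00, centroid at (65.00, 60.00).
semicircular end: A = ½π·60² = 5654.87, centroid at (-25.46, 60.00).
ΣA = 21254.87 mm²
ΣAx̄ = (15600.00)(65.00) + (5654.87)(-25.46) = 870000.00 mm³
ΣAȳ = (15600.00)(60.00) + (5654.87)(60.00) = 1275292.01 mm³
x̄ = 870000.00 / 21254.87 = 40.93 mm
ȳ = 1275292.01 / 21254.87 = 60.00 mm

x̄ = 40.93 mm, ȳ = 60.00 mm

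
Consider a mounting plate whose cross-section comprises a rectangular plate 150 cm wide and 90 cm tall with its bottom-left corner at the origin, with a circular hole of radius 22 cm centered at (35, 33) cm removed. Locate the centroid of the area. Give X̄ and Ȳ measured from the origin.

Part | A | x̄ᵢ | ȳᵢ | A·x̄ᵢ | A·ȳᵢ
plate | 13500.00 | 75.00 | 45.00 | 1012500.00 | 607500.00
hole | -1520.53 | 35.00 | 33.00 | -53218.58 | -50177.52
Σ | 11979.47 |  |  | 959281.42 | 557322.48
X̄ = 959281.42 / 11979.47 = 80.08 cm
Ȳ = 557322.48 / 11979.47 = 46.52 cm

X̄ = 80.08 cm, Ȳ = 46.52 cm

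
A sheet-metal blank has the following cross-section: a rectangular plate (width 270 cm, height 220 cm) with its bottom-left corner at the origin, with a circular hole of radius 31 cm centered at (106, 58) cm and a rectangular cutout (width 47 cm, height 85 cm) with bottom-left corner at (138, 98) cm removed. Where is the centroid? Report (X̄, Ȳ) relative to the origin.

X̄ = 134.65 cm, Ȳ = 110.67 cm

Part | A | x̄ᵢ | ȳᵢ | A·x̄ᵢ | A·ȳᵢ
plate | 59400.00 | 135.00 | 110.00 | 8019000.00 | 6534000.00
hole 1 | -3019.07 | 106.00 | 58.00 | -320021.48 | -175106.09
hole 2 | -3995.00 | 161.50 | 140.50 | -645192.50 | -561297.50
Σ | 52385.93 |  |  | 7053786.02 | 5797596.41
X̄ = 7053786.02 / 52385.93 = 134.65 cm
Ȳ = 5797596.41 / 52385.93 = 110.67 cm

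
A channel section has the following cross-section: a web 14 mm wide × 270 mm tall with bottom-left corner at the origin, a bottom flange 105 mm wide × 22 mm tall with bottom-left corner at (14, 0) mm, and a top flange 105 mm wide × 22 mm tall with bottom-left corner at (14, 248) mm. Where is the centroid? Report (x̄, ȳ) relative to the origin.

x̄ = 39.73 mm, ȳ = 135.00 mm

Part | A | x̄ᵢ | ȳᵢ | A·x̄ᵢ | A·ȳᵢ
web | 3780.00 | 7.00 | 135.00 | 26460.00 | 510300.00
bottom flange | 2310.00 | 66.50 | 11.00 | 153615.00 | 25410.00
top flange | 2310.00 | 66.50 | 259.00 | 153615.00 | 598290.00
Σ | 8400.00 |  |  | 333690.00 | 1134000.00
x̄ = 333690.00 / 8400.00 = 39.73 mm
ȳ = 1134000.00 / 8400.00 = 135.00 mm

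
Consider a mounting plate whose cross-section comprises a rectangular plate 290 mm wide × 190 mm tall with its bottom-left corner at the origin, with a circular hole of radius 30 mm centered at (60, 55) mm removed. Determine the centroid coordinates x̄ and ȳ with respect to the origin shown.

x̄ = 149.60 mm, ȳ = 97.16 mm

plate: A = 290 × 190 = 55100.00, centroid at (145.00, 95.00).
hole: A = −π·30² = -2827.43, centroid at (60.00, 55.00).
ΣA = 52272.57 mm², ΣAx̄ = 7819854.00 mm³, ΣAȳ = 5078991.16 mm³.
x̄ = 7819854.00/52272.57 = 149.60 mm; ȳ = 5078991.16/52272.57 = 97.16 mm.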